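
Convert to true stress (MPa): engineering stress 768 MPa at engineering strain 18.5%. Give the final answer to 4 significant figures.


sigma_true = sigma_eng * (1 + epsilon_eng)
sigma_true = 768 * (1 + 0.185)
sigma_true = 910.1 MPa


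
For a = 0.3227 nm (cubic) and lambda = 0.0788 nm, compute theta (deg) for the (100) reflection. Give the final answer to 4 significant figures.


d = a / sqrt(h^2+k^2+l^2)
d = 0.3227 / sqrt(1) = 0.3227 nm
lambda = 2*d*sin(theta)  =>  sin(theta) = lambda / (2*d)
sin(theta) = 0.0788 / (2 * 0.3227) = 0.122095
theta = 7.013 deg


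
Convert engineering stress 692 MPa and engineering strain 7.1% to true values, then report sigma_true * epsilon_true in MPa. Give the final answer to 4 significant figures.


sigma_true = sigma_eng * (1 + epsilon_eng)
sigma_true = 692 * (1 + 0.071) = 741.132 MPa
epsilon_true = ln(1 + epsilon_eng)
epsilon_true = ln(1 + 0.071) = 0.0685928
sigma_true * epsilon_true = 741.132 * 0.0685928 = 50.84 MPa


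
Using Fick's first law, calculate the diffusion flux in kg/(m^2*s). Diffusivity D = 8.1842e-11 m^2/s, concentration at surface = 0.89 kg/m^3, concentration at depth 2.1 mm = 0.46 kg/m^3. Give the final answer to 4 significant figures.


J = -D * (dC/dx) = D * (C1 - C2) / dx
J = 8.1842e-11 * (0.89 - 0.46) / 2.1e-03
J = 1.676e-08 kg/(m^2*s)


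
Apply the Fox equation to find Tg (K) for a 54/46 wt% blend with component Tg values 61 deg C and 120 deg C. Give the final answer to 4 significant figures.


1/Tg = w1/Tg1 + w2/Tg2 (in Kelvin)
Tg1 = 334.15 K, Tg2 = 393.15 K
1/Tg = 0.54/334.15 + 0.46/393.15
Tg = 358.9 K


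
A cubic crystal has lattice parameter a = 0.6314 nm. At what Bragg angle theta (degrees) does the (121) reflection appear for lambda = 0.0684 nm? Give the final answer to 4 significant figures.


d = a / sqrt(h^2+k^2+l^2)
d = 0.6314 / sqrt(6) = 0.257768 nm
lambda = 2*d*sin(theta)  =>  sin(theta) = lambda / (2*d)
sin(theta) = 0.0684 / (2 * 0.257768) = 0.132677
theta = 7.624 deg


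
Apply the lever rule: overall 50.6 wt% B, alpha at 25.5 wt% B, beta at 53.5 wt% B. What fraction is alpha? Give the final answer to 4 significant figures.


f_alpha = (C_beta - C0) / (C_beta - C_alpha)
f_alpha = (53.5 - 50.6) / (53.5 - 25.5)
f_alpha = 0.1036


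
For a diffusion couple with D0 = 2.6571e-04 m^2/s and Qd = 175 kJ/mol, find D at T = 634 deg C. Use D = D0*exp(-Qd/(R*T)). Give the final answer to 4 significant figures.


D = D0 * exp(-Qd / (R*T))
T = 907.15 K
D = 2.6571e-04 * exp(-175e3 / (8.314 * 907.15))
D = 2.225e-14 m^2/s


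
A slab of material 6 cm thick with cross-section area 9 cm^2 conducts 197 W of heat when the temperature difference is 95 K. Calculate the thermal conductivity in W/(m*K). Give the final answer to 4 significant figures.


k = Q*L / (A*dT)
L = 0.06 m, A = 9e-04 m^2
k = 197 * 0.06 / (9e-04 * 95)
k = 138.2 W/(m*K)


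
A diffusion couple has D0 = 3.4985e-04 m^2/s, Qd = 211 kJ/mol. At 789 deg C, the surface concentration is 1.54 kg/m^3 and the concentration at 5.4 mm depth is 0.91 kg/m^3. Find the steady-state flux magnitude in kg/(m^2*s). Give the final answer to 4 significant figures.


Step 1: D = D0 * exp(-Qd/(R*T))
T = 789 + 273.15 = 1062.15 K
D = 3.4985e-04 * exp(-211e3 / (8.314 * 1062.15)) = 1.4686e-14 m^2/s
Step 2: J = D * (C1 - C2) / dx
J = 1.4686e-14 * (1.54 - 0.91) / 5.4e-03
J = 1.713e-12 kg/(m^2*s)


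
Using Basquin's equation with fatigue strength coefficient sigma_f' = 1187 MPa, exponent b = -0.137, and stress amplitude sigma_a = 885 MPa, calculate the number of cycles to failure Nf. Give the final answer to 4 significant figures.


sigma_a = sigma_f' * (2*Nf)^b
2*Nf = (sigma_a / sigma_f')^(1/b)
2*Nf = (885 / 1187)^(1/-0.137)
2*Nf = 8.52533
Nf = 4.263 cycles


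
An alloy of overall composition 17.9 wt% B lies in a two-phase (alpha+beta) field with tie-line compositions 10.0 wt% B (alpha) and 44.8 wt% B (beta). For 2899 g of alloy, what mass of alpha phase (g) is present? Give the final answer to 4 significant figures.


f_alpha = (C_beta - C0) / (C_beta - C_alpha)
f_alpha = (44.8 - 17.9) / (44.8 - 10.0) = 0.772989
m_alpha = f_alpha * m_total = 0.772989 * 2899 = 2241 g


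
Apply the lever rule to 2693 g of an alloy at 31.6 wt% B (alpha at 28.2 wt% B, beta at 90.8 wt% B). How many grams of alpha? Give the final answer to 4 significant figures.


f_alpha = (C_beta - C0) / (C_beta - C_alpha)
f_alpha = (90.8 - 31.6) / (90.8 - 28.2) = 0.945687
m_alpha = f_alpha * m_total = 0.945687 * 2693 = 2547 g


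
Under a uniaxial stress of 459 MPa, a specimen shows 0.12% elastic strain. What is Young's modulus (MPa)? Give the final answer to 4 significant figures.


E = sigma / epsilon
epsilon = 0.12% = 1.2e-03
E = 459 / 1.2e-03
E = 382500 MPa


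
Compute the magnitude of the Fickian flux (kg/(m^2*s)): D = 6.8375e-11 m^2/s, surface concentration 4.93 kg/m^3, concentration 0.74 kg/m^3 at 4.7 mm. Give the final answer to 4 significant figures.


J = -D * (dC/dx) = D * (C1 - C2) / dx
J = 6.8375e-11 * (4.93 - 0.74) / 4.7e-03
J = 6.096e-08 kg/(m^2*s)


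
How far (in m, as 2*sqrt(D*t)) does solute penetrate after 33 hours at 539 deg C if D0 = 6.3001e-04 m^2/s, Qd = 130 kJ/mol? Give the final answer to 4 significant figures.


Step 1: D = D0 * exp(-Qd/(R*T))
T = 812.15 K
D = 6.3001e-04 * exp(-130e3 / (8.314 * 812.15)) = 2.74095e-12 m^2/s
Step 2: L = 2*sqrt(D*t)
t = 33 h = 118800 s
L = 2*sqrt(2.74095e-12 * 118800) = 1.141e-03 m


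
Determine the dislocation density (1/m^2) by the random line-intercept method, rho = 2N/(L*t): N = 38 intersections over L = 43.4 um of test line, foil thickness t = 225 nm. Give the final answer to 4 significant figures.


rho = 2N / (L * t)
L = 43.4 um = 4.34e-05 m, t = 225 nm = 2.25e-07 m
rho = 2 * 38 / (4.34e-05 * 2.25e-07)
rho = 7.783e+12 1/m^2


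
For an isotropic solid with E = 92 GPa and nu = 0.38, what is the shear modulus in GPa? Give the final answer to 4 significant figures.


G = E / (2*(1+nu))
G = 92 / (2*(1+0.38))
G = 33.33 GPa


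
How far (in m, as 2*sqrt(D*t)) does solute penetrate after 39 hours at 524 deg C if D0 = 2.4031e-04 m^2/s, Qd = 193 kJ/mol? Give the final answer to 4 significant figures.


Step 1: D = D0 * exp(-Qd/(R*T))
T = 797.15 K
D = 2.4031e-04 * exp(-193e3 / (8.314 * 797.15)) = 5.4157e-17 m^2/s
Step 2: L = 2*sqrt(D*t)
t = 39 h = 140400 s
L = 2*sqrt(5.4157e-17 * 140400) = 5.515e-06 m


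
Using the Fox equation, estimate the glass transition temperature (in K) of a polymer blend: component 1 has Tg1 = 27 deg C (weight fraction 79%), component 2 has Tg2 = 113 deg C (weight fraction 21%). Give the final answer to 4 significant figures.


1/Tg = w1/Tg1 + w2/Tg2 (in Kelvin)
Tg1 = 300.15 K, Tg2 = 386.15 K
1/Tg = 0.79/300.15 + 0.21/386.15
Tg = 314.9 K


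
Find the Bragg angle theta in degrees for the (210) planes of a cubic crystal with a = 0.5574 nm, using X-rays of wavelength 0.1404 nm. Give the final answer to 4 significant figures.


d = a / sqrt(h^2+k^2+l^2)
d = 0.5574 / sqrt(5) = 0.249277 nm
lambda = 2*d*sin(theta)  =>  sin(theta) = lambda / (2*d)
sin(theta) = 0.1404 / (2 * 0.249277) = 0.281615
theta = 16.36 deg


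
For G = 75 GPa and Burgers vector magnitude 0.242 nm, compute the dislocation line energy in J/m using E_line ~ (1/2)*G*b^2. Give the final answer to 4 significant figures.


E = G*b^2/2
b = 0.242 nm = 2.42e-10 m
G = 75 GPa = 7.5e+10 Pa
E = 0.5 * 7.5e+10 * (2.42e-10)^2
E = 2.196e-09 J/m


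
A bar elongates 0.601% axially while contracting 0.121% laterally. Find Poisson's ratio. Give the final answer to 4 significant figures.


nu = -epsilon_lat / epsilon_axial
Lateral strain is contraction (negative), so using magnitudes:
nu = 0.121 / 0.601
nu = 0.2013


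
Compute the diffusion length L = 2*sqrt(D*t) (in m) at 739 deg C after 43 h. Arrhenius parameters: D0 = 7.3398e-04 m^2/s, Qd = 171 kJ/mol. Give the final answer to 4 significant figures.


Step 1: D = D0 * exp(-Qd/(R*T))
T = 1012.15 K
D = 7.3398e-04 * exp(-171e3 / (8.314 * 1012.15)) = 1.09765e-12 m^2/s
Step 2: L = 2*sqrt(D*t)
t = 43 h = 154800 s
L = 2*sqrt(1.09765e-12 * 154800) = 8.244e-04 m


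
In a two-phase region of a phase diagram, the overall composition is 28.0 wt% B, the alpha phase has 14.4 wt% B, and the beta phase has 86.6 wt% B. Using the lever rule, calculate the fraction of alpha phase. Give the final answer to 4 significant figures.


f_alpha = (C_beta - C0) / (C_beta - C_alpha)
f_alpha = (86.6 - 28.0) / (86.6 - 14.4)
f_alpha = 0.8116


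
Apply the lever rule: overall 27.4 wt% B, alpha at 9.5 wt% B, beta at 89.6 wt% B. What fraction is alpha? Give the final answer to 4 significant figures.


f_alpha = (C_beta - C0) / (C_beta - C_alpha)
f_alpha = (89.6 - 27.4) / (89.6 - 9.5)
f_alpha = 0.7765


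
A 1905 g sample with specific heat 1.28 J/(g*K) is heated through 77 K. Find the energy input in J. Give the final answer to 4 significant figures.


Q = m * cp * dT
Q = 1905 * 1.28 * 77
Q = 187800 J


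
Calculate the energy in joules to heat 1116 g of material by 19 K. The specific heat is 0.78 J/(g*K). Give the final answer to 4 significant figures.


Q = m * cp * dT
Q = 1116 * 0.78 * 19
Q = 16540 J


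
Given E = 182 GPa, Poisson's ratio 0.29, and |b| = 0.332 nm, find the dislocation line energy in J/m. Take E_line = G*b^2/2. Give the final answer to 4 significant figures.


Step 1: G = E / (2*(1+nu))
G = 182 / (2*(1+0.29)) = 70.5426 GPa = 7.05426e+10 Pa
Step 2: E_line = G*b^2/2
b = 0.332 nm = 3.32e-10 m
E_line = 0.5 * 7.05426e+10 * (3.32e-10)^2 = 3.888e-09 J/m


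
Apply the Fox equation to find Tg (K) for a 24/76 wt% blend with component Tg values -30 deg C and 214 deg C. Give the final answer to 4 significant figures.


1/Tg = w1/Tg1 + w2/Tg2 (in Kelvin)
Tg1 = 243.15 K, Tg2 = 487.15 K
1/Tg = 0.24/243.15 + 0.76/487.15
Tg = 392.6 K


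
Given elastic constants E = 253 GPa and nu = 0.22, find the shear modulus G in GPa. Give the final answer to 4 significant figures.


G = E / (2*(1+nu))
G = 253 / (2*(1+0.22))
G = 103.7 GPa


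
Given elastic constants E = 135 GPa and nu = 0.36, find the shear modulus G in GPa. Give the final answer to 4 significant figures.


G = E / (2*(1+nu))
G = 135 / (2*(1+0.36))
G = 49.63 GPa


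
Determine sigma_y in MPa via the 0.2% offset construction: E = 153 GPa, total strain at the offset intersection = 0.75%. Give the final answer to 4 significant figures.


Offset strain = 0.002
Elastic strain at yield = total_strain - offset = 7.5e-03 - 0.002 = 5.5e-03
sigma_y = E * elastic_strain = 153000 * 5.5e-03
sigma_y = 841.5 MPa


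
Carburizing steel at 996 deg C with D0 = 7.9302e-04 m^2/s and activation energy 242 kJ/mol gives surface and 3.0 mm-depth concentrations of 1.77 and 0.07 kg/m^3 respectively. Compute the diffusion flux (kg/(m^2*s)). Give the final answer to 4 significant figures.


Step 1: D = D0 * exp(-Qd/(R*T))
T = 996 + 273.15 = 1269.15 K
D = 7.9302e-04 * exp(-242e3 / (8.314 * 1269.15)) = 8.68732e-14 m^2/s
Step 2: J = D * (C1 - C2) / dx
J = 8.68732e-14 * (1.77 - 0.07) / 3e-03
J = 4.923e-11 kg/(m^2*s)


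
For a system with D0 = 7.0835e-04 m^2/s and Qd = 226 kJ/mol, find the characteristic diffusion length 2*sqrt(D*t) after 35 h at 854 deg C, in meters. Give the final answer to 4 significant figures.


Step 1: D = D0 * exp(-Qd/(R*T))
T = 1127.15 K
D = 7.0835e-04 * exp(-226e3 / (8.314 * 1127.15)) = 2.37972e-14 m^2/s
Step 2: L = 2*sqrt(D*t)
t = 35 h = 126000 s
L = 2*sqrt(2.37972e-14 * 126000) = 1.095e-04 m


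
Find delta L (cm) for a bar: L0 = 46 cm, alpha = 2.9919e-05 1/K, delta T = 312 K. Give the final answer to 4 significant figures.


dL = L0 * alpha * dT
dL = 46 * 2.9919e-05 * 312
dL = 0.4294 cm


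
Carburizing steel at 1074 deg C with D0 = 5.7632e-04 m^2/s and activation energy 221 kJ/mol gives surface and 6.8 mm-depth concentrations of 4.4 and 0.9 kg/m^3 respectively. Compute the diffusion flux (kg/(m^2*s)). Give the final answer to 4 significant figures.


Step 1: D = D0 * exp(-Qd/(R*T))
T = 1074 + 273.15 = 1347.15 K
D = 5.7632e-04 * exp(-221e3 / (8.314 * 1347.15)) = 1.55332e-12 m^2/s
Step 2: J = D * (C1 - C2) / dx
J = 1.55332e-12 * (4.4 - 0.9) / 6.8e-03
J = 7.995e-10 kg/(m^2*s)


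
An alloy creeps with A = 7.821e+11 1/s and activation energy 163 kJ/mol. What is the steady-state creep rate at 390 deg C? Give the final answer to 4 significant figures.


rate = A * exp(-Q / (R*T))
T = 390 + 273.15 = 663.15 K
rate = 7.821e+11 * exp(-163e3 / (8.314 * 663.15))
rate = 0.1132 1/s


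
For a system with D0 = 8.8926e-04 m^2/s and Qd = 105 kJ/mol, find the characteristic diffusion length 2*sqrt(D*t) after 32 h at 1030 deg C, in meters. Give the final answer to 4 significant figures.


Step 1: D = D0 * exp(-Qd/(R*T))
T = 1303.15 K
D = 8.8926e-04 * exp(-105e3 / (8.314 * 1303.15)) = 5.49697e-08 m^2/s
Step 2: L = 2*sqrt(D*t)
t = 32 h = 115200 s
L = 2*sqrt(5.49697e-08 * 115200) = 0.1592 m


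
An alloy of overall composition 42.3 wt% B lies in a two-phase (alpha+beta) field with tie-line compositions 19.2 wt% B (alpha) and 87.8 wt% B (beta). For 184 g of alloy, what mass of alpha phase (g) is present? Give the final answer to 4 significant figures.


f_alpha = (C_beta - C0) / (C_beta - C_alpha)
f_alpha = (87.8 - 42.3) / (87.8 - 19.2) = 0.663265
m_alpha = f_alpha * m_total = 0.663265 * 184 = 122 g


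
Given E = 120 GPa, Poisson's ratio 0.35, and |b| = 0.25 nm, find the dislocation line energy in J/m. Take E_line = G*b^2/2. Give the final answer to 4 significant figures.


Step 1: G = E / (2*(1+nu))
G = 120 / (2*(1+0.35)) = 44.4444 GPa = 4.44444e+10 Pa
Step 2: E_line = G*b^2/2
b = 0.25 nm = 2.5e-10 m
E_line = 0.5 * 4.44444e+10 * (2.5e-10)^2 = 1.389e-09 J/m


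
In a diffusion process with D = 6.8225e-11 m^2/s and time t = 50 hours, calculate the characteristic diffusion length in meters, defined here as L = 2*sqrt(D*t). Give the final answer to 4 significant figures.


t = 50 hr = 180000 s
Diffusion length = 2*sqrt(D*t)
= 2*sqrt(6.8225e-11 * 180000)
= 7.009e-03 m


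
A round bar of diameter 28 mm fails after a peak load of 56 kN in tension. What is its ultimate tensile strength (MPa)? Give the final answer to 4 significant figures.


A0 = pi*(d/2)^2 = pi*(28/2)^2 = 615.752 mm^2
UTS = F_max / A0 = 56*1000 / 615.752
UTS = 90.95 MPa


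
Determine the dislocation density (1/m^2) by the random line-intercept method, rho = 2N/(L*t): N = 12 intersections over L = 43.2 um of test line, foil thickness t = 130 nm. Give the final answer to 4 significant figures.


rho = 2N / (L * t)
L = 43.2 um = 4.32e-05 m, t = 130 nm = 1.3e-07 m
rho = 2 * 12 / (4.32e-05 * 1.3e-07)
rho = 4.274e+12 1/m^2


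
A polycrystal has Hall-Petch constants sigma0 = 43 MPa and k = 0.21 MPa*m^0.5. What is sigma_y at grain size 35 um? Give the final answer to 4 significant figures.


sigma_y = sigma0 + k / sqrt(d)
d = 35 um = 3.5e-05 m
sigma_y = 43 + 0.21 / sqrt(3.5e-05)
sigma_y = 78.5 MPa


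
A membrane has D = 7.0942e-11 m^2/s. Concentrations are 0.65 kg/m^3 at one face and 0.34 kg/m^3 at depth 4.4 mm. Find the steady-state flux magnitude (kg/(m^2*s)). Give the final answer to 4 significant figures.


J = -D * (dC/dx) = D * (C1 - C2) / dx
J = 7.0942e-11 * (0.65 - 0.34) / 4.4e-03
J = 4.998e-09 kg/(m^2*s)


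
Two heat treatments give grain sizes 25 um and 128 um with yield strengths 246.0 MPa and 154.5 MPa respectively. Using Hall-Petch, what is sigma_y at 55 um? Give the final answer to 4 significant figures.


sigma_y = sigma0 + k / sqrt(d)
1/sqrt(d1) = 1/sqrt(2.5e-05) = 200;  1/sqrt(d2) = 88.3883
k = (sigma1 - sigma2) / (1/sqrt(d1) - 1/sqrt(d2)) = (246.0 - 154.5) / (200 - 88.3883) = 0.819807 MPa*m^0.5
sigma0 = sigma1 - k/sqrt(d1) = 246.0 - 0.819807*200 = 82.0386 MPa
sigma_y(d3) = 82.0386 + 0.819807 / sqrt(5.5e-05) = 192.6 MPa


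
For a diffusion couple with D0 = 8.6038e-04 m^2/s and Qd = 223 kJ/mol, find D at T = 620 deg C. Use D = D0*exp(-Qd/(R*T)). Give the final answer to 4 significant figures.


D = D0 * exp(-Qd / (R*T))
T = 893.15 K
D = 8.6038e-04 * exp(-223e3 / (8.314 * 893.15))
D = 7.805e-17 m^2/s


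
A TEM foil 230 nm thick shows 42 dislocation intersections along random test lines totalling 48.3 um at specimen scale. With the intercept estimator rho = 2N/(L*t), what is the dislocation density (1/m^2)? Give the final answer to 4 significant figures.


rho = 2N / (L * t)
L = 48.3 um = 4.83e-05 m, t = 230 nm = 2.3e-07 m
rho = 2 * 42 / (4.83e-05 * 2.3e-07)
rho = 7.561e+12 1/m^2


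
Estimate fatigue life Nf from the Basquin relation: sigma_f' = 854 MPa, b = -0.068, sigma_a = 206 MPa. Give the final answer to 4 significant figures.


sigma_a = sigma_f' * (2*Nf)^b
2*Nf = (sigma_a / sigma_f')^(1/b)
2*Nf = (206 / 854)^(1/-0.068)
2*Nf = 1.20841e+09
Nf = 6.042e+08 cycles


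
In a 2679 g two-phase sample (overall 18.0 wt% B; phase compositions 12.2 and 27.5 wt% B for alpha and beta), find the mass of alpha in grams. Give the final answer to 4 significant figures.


f_alpha = (C_beta - C0) / (C_beta - C_alpha)
f_alpha = (27.5 - 18.0) / (27.5 - 12.2) = 0.620915
m_alpha = f_alpha * m_total = 0.620915 * 2679 = 1663 g


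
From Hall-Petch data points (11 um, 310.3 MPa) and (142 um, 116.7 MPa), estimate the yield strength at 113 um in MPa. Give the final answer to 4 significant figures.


sigma_y = sigma0 + k / sqrt(d)
1/sqrt(d1) = 1/sqrt(1.1e-05) = 301.511;  1/sqrt(d2) = 83.9181
k = (sigma1 - sigma2) / (1/sqrt(d1) - 1/sqrt(d2)) = (310.3 - 116.7) / (301.511 - 83.9181) = 0.889734 MPa*m^0.5
sigma0 = sigma1 - k/sqrt(d1) = 310.3 - 0.889734*301.511 = 42.0352 MPa
sigma_y(d3) = 42.0352 + 0.889734 / sqrt(1.13e-04) = 125.7 MPa


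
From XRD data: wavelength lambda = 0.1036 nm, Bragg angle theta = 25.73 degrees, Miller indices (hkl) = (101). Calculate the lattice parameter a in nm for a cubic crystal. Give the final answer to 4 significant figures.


d = lambda / (2*sin(theta))
d = 0.1036 / (2*sin(25.73 deg))
d = 0.119319 nm
a = d * sqrt(h^2+k^2+l^2) = 0.119319 * sqrt(2)
a = 0.1687 nm


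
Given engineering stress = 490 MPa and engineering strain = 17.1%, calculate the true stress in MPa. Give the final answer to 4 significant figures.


sigma_true = sigma_eng * (1 + epsilon_eng)
sigma_true = 490 * (1 + 0.171)
sigma_true = 573.8 MPa


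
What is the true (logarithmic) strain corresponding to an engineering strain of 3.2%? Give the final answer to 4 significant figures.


epsilon_true = ln(1 + epsilon_eng)
epsilon_true = ln(1 + 0.032)
epsilon_true = 0.0315


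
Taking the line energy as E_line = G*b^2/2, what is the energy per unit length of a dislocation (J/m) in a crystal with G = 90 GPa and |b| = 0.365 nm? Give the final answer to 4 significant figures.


E = G*b^2/2
b = 0.365 nm = 3.65e-10 m
G = 90 GPa = 9e+10 Pa
E = 0.5 * 9e+10 * (3.65e-10)^2
E = 5.995e-09 J/m


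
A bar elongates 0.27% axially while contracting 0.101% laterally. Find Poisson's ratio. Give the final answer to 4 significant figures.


nu = -epsilon_lat / epsilon_axial
Lateral strain is contraction (negative), so using magnitudes:
nu = 0.101 / 0.27
nu = 0.3741


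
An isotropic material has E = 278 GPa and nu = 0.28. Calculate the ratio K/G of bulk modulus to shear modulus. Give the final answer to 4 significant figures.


G = E / (2*(1+nu))
G = 278 / (2*(1+0.28)) = 108.594 GPa
K = E / (3*(1-2*nu))
K = 278 / (3*(1-2*0.28)) = 210.606 GPa
K/G = 210.606 / 108.594 = 1.939


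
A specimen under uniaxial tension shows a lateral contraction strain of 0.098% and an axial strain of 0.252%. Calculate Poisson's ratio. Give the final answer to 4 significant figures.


nu = -epsilon_lat / epsilon_axial
Lateral strain is contraction (negative), so using magnitudes:
nu = 0.098 / 0.252
nu = 0.3889


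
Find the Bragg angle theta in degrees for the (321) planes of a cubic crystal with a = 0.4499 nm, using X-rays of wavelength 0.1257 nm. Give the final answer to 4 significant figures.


d = a / sqrt(h^2+k^2+l^2)
d = 0.4499 / sqrt(14) = 0.120241 nm
lambda = 2*d*sin(theta)  =>  sin(theta) = lambda / (2*d)
sin(theta) = 0.1257 / (2 * 0.120241) = 0.522701
theta = 31.51 deg


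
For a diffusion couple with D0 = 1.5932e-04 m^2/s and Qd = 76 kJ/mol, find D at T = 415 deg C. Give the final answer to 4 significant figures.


D = D0 * exp(-Qd / (R*T))
T = 688.15 K
D = 1.5932e-04 * exp(-76e3 / (8.314 * 688.15))
D = 2.712e-10 m^2/s


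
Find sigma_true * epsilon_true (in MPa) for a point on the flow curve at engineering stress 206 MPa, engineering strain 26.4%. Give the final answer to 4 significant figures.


sigma_true = sigma_eng * (1 + epsilon_eng)
sigma_true = 206 * (1 + 0.264) = 260.384 MPa
epsilon_true = ln(1 + epsilon_eng)
epsilon_true = ln(1 + 0.264) = 0.234281
sigma_true * epsilon_true = 260.384 * 0.234281 = 61 MPa


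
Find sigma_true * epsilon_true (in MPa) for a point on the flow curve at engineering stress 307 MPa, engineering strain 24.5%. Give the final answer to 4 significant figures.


sigma_true = sigma_eng * (1 + epsilon_eng)
sigma_true = 307 * (1 + 0.245) = 382.215 MPa
epsilon_true = ln(1 + epsilon_eng)
epsilon_true = ln(1 + 0.245) = 0.219136
sigma_true * epsilon_true = 382.215 * 0.219136 = 83.76 MPa


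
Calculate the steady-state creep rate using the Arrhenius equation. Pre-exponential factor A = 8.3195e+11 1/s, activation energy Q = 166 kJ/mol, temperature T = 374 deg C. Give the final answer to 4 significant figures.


rate = A * exp(-Q / (R*T))
T = 374 + 273.15 = 647.15 K
rate = 8.3195e+11 * exp(-166e3 / (8.314 * 647.15))
rate = 0.03319 1/s


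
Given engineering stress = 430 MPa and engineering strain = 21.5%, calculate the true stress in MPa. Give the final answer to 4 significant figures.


sigma_true = sigma_eng * (1 + epsilon_eng)
sigma_true = 430 * (1 + 0.215)
sigma_true = 522.5 MPa


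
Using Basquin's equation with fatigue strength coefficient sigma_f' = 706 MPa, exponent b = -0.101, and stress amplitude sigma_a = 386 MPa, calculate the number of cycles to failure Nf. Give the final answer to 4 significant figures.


sigma_a = sigma_f' * (2*Nf)^b
2*Nf = (sigma_a / sigma_f')^(1/b)
2*Nf = (386 / 706)^(1/-0.101)
2*Nf = 394.65
Nf = 197.3 cycles


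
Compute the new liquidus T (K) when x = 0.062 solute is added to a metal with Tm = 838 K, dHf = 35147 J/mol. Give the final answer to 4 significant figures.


dT = R*Tm^2*x / dHf
dT = 8.314 * 838^2 * 0.062 / 35147
dT = 10.2992 K
T_new = 838 - 10.2992 = 827.7 K


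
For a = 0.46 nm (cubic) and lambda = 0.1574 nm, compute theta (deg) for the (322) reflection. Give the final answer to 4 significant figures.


d = a / sqrt(h^2+k^2+l^2)
d = 0.46 / sqrt(17) = 0.111566 nm
lambda = 2*d*sin(theta)  =>  sin(theta) = lambda / (2*d)
sin(theta) = 0.1574 / (2 * 0.111566) = 0.70541
theta = 44.86 deg


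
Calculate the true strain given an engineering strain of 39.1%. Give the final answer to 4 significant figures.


epsilon_true = ln(1 + epsilon_eng)
epsilon_true = ln(1 + 0.391)
epsilon_true = 0.33


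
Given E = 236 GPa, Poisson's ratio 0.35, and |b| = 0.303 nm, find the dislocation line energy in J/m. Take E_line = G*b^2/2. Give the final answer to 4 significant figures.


Step 1: G = E / (2*(1+nu))
G = 236 / (2*(1+0.35)) = 87.4074 GPa = 8.74074e+10 Pa
Step 2: E_line = G*b^2/2
b = 0.303 nm = 3.03e-10 m
E_line = 0.5 * 8.74074e+10 * (3.03e-10)^2 = 4.012e-09 J/m


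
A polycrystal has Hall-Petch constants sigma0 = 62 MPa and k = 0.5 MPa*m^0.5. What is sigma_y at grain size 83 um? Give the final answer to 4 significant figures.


sigma_y = sigma0 + k / sqrt(d)
d = 83 um = 8.3e-05 m
sigma_y = 62 + 0.5 / sqrt(8.3e-05)
sigma_y = 116.9 MPa


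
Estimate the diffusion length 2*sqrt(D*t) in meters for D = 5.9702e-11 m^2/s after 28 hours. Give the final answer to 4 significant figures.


t = 28 hr = 100800 s
Diffusion length = 2*sqrt(D*t)
= 2*sqrt(5.9702e-11 * 100800)
= 4.906e-03 m


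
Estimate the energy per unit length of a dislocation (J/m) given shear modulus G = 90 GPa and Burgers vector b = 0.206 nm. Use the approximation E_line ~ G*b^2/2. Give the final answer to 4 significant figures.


E = G*b^2/2
b = 0.206 nm = 2.06e-10 m
G = 90 GPa = 9e+10 Pa
E = 0.5 * 9e+10 * (2.06e-10)^2
E = 1.91e-09 J/m


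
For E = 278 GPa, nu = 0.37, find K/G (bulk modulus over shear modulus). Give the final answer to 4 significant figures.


G = E / (2*(1+nu))
G = 278 / (2*(1+0.37)) = 101.46 GPa
K = E / (3*(1-2*nu))
K = 278 / (3*(1-2*0.37)) = 356.41 GPa
K/G = 356.41 / 101.46 = 3.513


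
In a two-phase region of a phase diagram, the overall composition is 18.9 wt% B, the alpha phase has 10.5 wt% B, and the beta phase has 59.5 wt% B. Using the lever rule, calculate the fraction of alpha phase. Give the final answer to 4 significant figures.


f_alpha = (C_beta - C0) / (C_beta - C_alpha)
f_alpha = (59.5 - 18.9) / (59.5 - 10.5)
f_alpha = 0.8286


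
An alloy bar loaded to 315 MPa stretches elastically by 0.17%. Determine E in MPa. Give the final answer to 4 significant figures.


E = sigma / epsilon
epsilon = 0.17% = 1.7e-03
E = 315 / 1.7e-03
E = 185300 MPa


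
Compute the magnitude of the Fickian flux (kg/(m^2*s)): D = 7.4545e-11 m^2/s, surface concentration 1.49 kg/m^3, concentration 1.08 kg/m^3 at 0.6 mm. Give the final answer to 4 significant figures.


J = -D * (dC/dx) = D * (C1 - C2) / dx
J = 7.4545e-11 * (1.49 - 1.08) / 6e-04
J = 5.094e-08 kg/(m^2*s)


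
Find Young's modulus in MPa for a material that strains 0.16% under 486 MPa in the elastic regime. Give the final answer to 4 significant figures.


E = sigma / epsilon
epsilon = 0.16% = 1.6e-03
E = 486 / 1.6e-03
E = 303800 MPa


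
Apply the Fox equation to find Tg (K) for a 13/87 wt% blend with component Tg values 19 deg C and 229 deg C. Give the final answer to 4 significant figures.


1/Tg = w1/Tg1 + w2/Tg2 (in Kelvin)
Tg1 = 292.15 K, Tg2 = 502.15 K
1/Tg = 0.13/292.15 + 0.87/502.15
Tg = 459.2 K


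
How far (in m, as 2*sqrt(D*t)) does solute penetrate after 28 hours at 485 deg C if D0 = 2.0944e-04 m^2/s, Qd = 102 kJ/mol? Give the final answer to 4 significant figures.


Step 1: D = D0 * exp(-Qd/(R*T))
T = 758.15 K
D = 2.0944e-04 * exp(-102e3 / (8.314 * 758.15)) = 1.96454e-11 m^2/s
Step 2: L = 2*sqrt(D*t)
t = 28 h = 100800 s
L = 2*sqrt(1.96454e-11 * 100800) = 2.814e-03 m


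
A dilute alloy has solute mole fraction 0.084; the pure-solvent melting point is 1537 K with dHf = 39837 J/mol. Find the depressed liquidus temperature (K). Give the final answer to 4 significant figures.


dT = R*Tm^2*x / dHf
dT = 8.314 * 1537^2 * 0.084 / 39837
dT = 41.4143 K
T_new = 1537 - 41.4143 = 1496 K


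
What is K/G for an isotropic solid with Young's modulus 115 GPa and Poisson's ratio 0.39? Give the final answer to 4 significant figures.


G = E / (2*(1+nu))
G = 115 / (2*(1+0.39)) = 41.3669 GPa
K = E / (3*(1-2*nu))
K = 115 / (3*(1-2*0.39)) = 174.242 GPa
K/G = 174.242 / 41.3669 = 4.212


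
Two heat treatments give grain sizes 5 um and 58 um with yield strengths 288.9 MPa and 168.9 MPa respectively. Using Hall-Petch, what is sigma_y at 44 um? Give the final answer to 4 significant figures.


sigma_y = sigma0 + k / sqrt(d)
1/sqrt(d1) = 1/sqrt(5e-06) = 447.214;  1/sqrt(d2) = 131.306
k = (sigma1 - sigma2) / (1/sqrt(d1) - 1/sqrt(d2)) = (288.9 - 168.9) / (447.214 - 131.306) = 0.379858 MPa*m^0.5
sigma0 = sigma1 - k/sqrt(d1) = 288.9 - 0.379858*447.214 = 119.022 MPa
sigma_y(d3) = 119.022 + 0.379858 / sqrt(4.4e-05) = 176.3 MPa


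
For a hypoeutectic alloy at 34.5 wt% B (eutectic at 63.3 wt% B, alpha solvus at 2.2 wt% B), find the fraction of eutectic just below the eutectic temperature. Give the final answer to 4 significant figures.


f_primary = (C_e - C0) / (C_e - C_alpha_max)
f_primary = (63.3 - 34.5) / (63.3 - 2.2)
f_primary = 0.471358
f_eutectic = 1 - 0.471358 = 0.5286


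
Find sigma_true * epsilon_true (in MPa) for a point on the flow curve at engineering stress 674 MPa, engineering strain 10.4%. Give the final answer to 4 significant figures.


sigma_true = sigma_eng * (1 + epsilon_eng)
sigma_true = 674 * (1 + 0.104) = 744.096 MPa
epsilon_true = ln(1 + epsilon_eng)
epsilon_true = ln(1 + 0.104) = 0.0989399
sigma_true * epsilon_true = 744.096 * 0.0989399 = 73.62 MPa


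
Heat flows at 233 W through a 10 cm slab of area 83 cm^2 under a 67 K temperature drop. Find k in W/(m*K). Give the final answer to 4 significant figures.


k = Q*L / (A*dT)
L = 0.1 m, A = 8.3e-03 m^2
k = 233 * 0.1 / (8.3e-03 * 67)
k = 41.9 W/(m*K)


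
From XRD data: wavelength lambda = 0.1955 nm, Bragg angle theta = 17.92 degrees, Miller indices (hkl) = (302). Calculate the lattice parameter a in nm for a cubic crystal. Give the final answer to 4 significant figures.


d = lambda / (2*sin(theta))
d = 0.1955 / (2*sin(17.92 deg))
d = 0.317691 nm
a = d * sqrt(h^2+k^2+l^2) = 0.317691 * sqrt(13)
a = 1.145 nm


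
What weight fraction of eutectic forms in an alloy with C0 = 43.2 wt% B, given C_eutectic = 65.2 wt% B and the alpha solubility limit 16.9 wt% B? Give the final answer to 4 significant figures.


f_primary = (C_e - C0) / (C_e - C_alpha_max)
f_primary = (65.2 - 43.2) / (65.2 - 16.9)
f_primary = 0.455487
f_eutectic = 1 - 0.455487 = 0.5445


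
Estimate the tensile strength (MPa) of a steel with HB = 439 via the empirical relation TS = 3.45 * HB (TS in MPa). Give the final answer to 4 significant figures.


TS (MPa) = 3.45 * HB
TS = 3.45 * 439
TS = 1515 MPa


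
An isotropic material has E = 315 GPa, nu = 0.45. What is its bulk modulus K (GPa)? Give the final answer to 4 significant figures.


K = E / (3*(1-2*nu))
K = 315 / (3*(1-2*0.45))
K = 1050 GPa


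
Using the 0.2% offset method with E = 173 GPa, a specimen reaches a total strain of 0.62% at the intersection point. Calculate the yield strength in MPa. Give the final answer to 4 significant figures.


Offset strain = 0.002
Elastic strain at yield = total_strain - offset = 6.2e-03 - 0.002 = 4.2e-03
sigma_y = E * elastic_strain = 173000 * 4.2e-03
sigma_y = 726.6 MPa


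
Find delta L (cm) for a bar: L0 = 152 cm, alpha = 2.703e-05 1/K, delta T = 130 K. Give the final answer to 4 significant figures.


dL = L0 * alpha * dT
dL = 152 * 2.703e-05 * 130
dL = 0.5341 cm


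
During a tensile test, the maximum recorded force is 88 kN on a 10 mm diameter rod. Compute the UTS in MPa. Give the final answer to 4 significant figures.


A0 = pi*(d/2)^2 = pi*(10/2)^2 = 78.5398 mm^2
UTS = F_max / A0 = 88*1000 / 78.5398
UTS = 1120 MPa


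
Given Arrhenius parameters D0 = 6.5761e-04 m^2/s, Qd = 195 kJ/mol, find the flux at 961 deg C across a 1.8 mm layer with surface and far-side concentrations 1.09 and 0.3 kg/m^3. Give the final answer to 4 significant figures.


Step 1: D = D0 * exp(-Qd/(R*T))
T = 961 + 273.15 = 1234.15 K
D = 6.5761e-04 * exp(-195e3 / (8.314 * 1234.15)) = 3.66788e-12 m^2/s
Step 2: J = D * (C1 - C2) / dx
J = 3.66788e-12 * (1.09 - 0.3) / 1.8e-03
J = 1.61e-09 kg/(m^2*s)


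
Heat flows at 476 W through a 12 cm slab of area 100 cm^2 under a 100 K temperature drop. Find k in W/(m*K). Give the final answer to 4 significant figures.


k = Q*L / (A*dT)
L = 0.12 m, A = 0.01 m^2
k = 476 * 0.12 / (0.01 * 100)
k = 57.12 W/(m*K)


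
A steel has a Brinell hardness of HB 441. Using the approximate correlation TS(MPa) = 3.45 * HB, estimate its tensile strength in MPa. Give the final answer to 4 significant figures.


TS (MPa) = 3.45 * HB
TS = 3.45 * 441
TS = 1521 MPa


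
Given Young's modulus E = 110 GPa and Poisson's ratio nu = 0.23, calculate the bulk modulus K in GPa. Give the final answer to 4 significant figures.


K = E / (3*(1-2*nu))
K = 110 / (3*(1-2*0.23))
K = 67.9 GPa


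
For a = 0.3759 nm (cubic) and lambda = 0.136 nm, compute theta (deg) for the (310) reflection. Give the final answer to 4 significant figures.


d = a / sqrt(h^2+k^2+l^2)
d = 0.3759 / sqrt(10) = 0.11887 nm
lambda = 2*d*sin(theta)  =>  sin(theta) = lambda / (2*d)
sin(theta) = 0.136 / (2 * 0.11887) = 0.572053
theta = 34.89 deg


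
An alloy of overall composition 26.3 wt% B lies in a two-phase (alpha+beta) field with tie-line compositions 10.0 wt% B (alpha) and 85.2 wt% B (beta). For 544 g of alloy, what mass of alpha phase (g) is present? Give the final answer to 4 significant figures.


f_alpha = (C_beta - C0) / (C_beta - C_alpha)
f_alpha = (85.2 - 26.3) / (85.2 - 10.0) = 0.783245
m_alpha = f_alpha * m_total = 0.783245 * 544 = 426.1 g


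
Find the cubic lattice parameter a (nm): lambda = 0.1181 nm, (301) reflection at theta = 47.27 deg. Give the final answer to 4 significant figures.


d = lambda / (2*sin(theta))
d = 0.1181 / (2*sin(47.27 deg))
d = 0.0803883 nm
a = d * sqrt(h^2+k^2+l^2) = 0.0803883 * sqrt(10)
a = 0.2542 nm


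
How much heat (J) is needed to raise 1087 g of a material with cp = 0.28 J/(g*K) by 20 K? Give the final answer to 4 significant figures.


Q = m * cp * dT
Q = 1087 * 0.28 * 20
Q = 6087 J


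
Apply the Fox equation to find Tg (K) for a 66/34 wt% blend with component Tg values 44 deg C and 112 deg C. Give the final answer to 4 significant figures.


1/Tg = w1/Tg1 + w2/Tg2 (in Kelvin)
Tg1 = 317.15 K, Tg2 = 385.15 K
1/Tg = 0.66/317.15 + 0.34/385.15
Tg = 337.4 K


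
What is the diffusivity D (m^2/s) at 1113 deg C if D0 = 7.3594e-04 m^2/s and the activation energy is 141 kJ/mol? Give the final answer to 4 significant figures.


D = D0 * exp(-Qd / (R*T))
T = 1386.15 K
D = 7.3594e-04 * exp(-141e3 / (8.314 * 1386.15))
D = 3.575e-09 m^2/s


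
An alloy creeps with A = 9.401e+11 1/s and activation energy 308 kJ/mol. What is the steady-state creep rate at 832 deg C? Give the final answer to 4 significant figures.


rate = A * exp(-Q / (R*T))
T = 832 + 273.15 = 1105.15 K
rate = 9.401e+11 * exp(-308e3 / (8.314 * 1105.15))
rate = 2.601e-03 1/s


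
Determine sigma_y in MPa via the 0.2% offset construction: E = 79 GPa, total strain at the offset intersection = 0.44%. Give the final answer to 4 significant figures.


Offset strain = 0.002
Elastic strain at yield = total_strain - offset = 4.4e-03 - 0.002 = 2.4e-03
sigma_y = E * elastic_strain = 79000 * 2.4e-03
sigma_y = 189.6 MPa


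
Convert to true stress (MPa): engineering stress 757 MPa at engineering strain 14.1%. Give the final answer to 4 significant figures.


sigma_true = sigma_eng * (1 + epsilon_eng)
sigma_true = 757 * (1 + 0.141)
sigma_true = 863.7 MPa


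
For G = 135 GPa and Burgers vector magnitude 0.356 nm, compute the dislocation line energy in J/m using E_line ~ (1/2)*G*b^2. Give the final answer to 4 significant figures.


E = G*b^2/2
b = 0.356 nm = 3.56e-10 m
G = 135 GPa = 1.35e+11 Pa
E = 0.5 * 1.35e+11 * (3.56e-10)^2
E = 8.555e-09 J/m


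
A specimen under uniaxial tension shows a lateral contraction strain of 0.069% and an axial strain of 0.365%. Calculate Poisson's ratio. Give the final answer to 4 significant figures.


nu = -epsilon_lat / epsilon_axial
Lateral strain is contraction (negative), so using magnitudes:
nu = 0.069 / 0.365
nu = 0.189


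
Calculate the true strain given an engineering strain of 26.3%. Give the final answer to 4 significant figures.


epsilon_true = ln(1 + epsilon_eng)
epsilon_true = ln(1 + 0.263)
epsilon_true = 0.2335


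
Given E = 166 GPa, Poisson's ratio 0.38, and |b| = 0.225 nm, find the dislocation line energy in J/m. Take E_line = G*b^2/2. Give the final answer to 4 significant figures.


Step 1: G = E / (2*(1+nu))
G = 166 / (2*(1+0.38)) = 60.1449 GPa = 6.01449e+10 Pa
Step 2: E_line = G*b^2/2
b = 0.225 nm = 2.25e-10 m
E_line = 0.5 * 6.01449e+10 * (2.25e-10)^2 = 1.522e-09 J/m


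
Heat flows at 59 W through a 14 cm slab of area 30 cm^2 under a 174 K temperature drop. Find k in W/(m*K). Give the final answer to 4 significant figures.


k = Q*L / (A*dT)
L = 0.14 m, A = 3e-03 m^2
k = 59 * 0.14 / (3e-03 * 174)
k = 15.82 W/(m*K)


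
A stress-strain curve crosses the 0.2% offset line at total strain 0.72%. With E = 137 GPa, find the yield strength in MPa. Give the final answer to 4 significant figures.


Offset strain = 0.002
Elastic strain at yield = total_strain - offset = 7.2e-03 - 0.002 = 5.2e-03
sigma_y = E * elastic_strain = 137000 * 5.2e-03
sigma_y = 712.4 MPa


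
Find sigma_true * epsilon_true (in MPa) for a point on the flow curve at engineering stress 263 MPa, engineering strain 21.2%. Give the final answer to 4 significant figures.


sigma_true = sigma_eng * (1 + epsilon_eng)
sigma_true = 263 * (1 + 0.212) = 318.756 MPa
epsilon_true = ln(1 + epsilon_eng)
epsilon_true = ln(1 + 0.212) = 0.192272
sigma_true * epsilon_true = 318.756 * 0.192272 = 61.29 MPa


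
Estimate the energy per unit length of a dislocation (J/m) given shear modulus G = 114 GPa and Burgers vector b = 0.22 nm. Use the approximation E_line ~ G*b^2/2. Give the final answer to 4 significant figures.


E = G*b^2/2
b = 0.22 nm = 2.2e-10 m
G = 114 GPa = 1.14e+11 Pa
E = 0.5 * 1.14e+11 * (2.2e-10)^2
E = 2.759e-09 J/m


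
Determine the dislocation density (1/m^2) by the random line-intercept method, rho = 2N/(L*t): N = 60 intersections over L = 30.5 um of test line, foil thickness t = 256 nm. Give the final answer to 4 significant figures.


rho = 2N / (L * t)
L = 30.5 um = 3.05e-05 m, t = 256 nm = 2.56e-07 m
rho = 2 * 60 / (3.05e-05 * 2.56e-07)
rho = 1.537e+13 1/m^2


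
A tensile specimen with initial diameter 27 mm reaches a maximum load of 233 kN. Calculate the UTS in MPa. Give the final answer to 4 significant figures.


A0 = pi*(d/2)^2 = pi*(27/2)^2 = 572.555 mm^2
UTS = F_max / A0 = 233*1000 / 572.555
UTS = 406.9 MPa


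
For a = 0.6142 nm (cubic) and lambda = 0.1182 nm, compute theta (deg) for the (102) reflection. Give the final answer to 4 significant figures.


d = a / sqrt(h^2+k^2+l^2)
d = 0.6142 / sqrt(5) = 0.274679 nm
lambda = 2*d*sin(theta)  =>  sin(theta) = lambda / (2*d)
sin(theta) = 0.1182 / (2 * 0.274679) = 0.215161
theta = 12.42 deg


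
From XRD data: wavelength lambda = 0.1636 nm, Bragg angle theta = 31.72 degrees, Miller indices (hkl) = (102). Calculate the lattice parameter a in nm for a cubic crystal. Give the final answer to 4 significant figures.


d = lambda / (2*sin(theta))
d = 0.1636 / (2*sin(31.72 deg))
d = 0.155582 nm
a = d * sqrt(h^2+k^2+l^2) = 0.155582 * sqrt(5)
a = 0.3479 nm


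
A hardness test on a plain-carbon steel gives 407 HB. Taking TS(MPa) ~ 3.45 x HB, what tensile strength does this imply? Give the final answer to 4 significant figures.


TS (MPa) = 3.45 * HB
TS = 3.45 * 407
TS = 1404 MPa


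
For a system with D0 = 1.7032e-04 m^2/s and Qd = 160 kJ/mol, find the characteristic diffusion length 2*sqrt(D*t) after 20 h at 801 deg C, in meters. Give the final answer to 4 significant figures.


Step 1: D = D0 * exp(-Qd/(R*T))
T = 1074.15 K
D = 1.7032e-04 * exp(-160e3 / (8.314 * 1074.15)) = 2.82081e-12 m^2/s
Step 2: L = 2*sqrt(D*t)
t = 20 h = 72000 s
L = 2*sqrt(2.82081e-12 * 72000) = 9.013e-04 m


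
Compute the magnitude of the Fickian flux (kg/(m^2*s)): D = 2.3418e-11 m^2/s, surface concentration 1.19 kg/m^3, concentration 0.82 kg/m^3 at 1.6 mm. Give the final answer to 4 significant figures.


J = -D * (dC/dx) = D * (C1 - C2) / dx
J = 2.3418e-11 * (1.19 - 0.82) / 1.6e-03
J = 5.415e-09 kg/(m^2*s)


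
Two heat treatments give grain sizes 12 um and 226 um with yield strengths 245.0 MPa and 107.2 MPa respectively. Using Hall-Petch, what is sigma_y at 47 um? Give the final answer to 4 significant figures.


sigma_y = sigma0 + k / sqrt(d)
1/sqrt(d1) = 1/sqrt(1.2e-05) = 288.675;  1/sqrt(d2) = 66.519
k = (sigma1 - sigma2) / (1/sqrt(d1) - 1/sqrt(d2)) = (245.0 - 107.2) / (288.675 - 66.519) = 0.620284 MPa*m^0.5
sigma0 = sigma1 - k/sqrt(d1) = 245.0 - 0.620284*288.675 = 65.9393 MPa
sigma_y(d3) = 65.9393 + 0.620284 / sqrt(4.7e-05) = 156.4 MPa


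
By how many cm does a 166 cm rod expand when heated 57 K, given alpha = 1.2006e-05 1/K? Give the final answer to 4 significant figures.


dL = L0 * alpha * dT
dL = 166 * 1.2006e-05 * 57
dL = 0.1136 cm
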